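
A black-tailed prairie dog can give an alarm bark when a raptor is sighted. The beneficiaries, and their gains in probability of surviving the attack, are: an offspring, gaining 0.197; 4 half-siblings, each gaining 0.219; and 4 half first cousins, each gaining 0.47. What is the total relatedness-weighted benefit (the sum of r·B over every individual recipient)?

r to an offspring = 0.5 (one parent–offspring link: r = (1/2)^1 = 1/2).
r to a half-sibling = 1/4 (half-sibs share one parent — one path of length 2: r = (1/2)^2 = 1/4).
r to a half first cousin = 1/16 (half first cousins share one grandparent — one path of length 4: r = (1/2)^4 = 1/16).
Summing one r·B term per recipient: 1·0.5·0.197 + 4·0.25·0.219 + 4·0.0625·0.47 = 0.435.

0.435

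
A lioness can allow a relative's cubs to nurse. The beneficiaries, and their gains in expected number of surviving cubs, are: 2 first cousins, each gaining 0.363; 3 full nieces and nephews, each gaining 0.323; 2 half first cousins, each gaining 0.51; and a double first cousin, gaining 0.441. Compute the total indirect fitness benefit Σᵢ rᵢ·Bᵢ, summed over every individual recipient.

r to a first cousin = 1/8 (first cousins share one grandparent pair — two paths of length 4: r = 2·(1/2)^4 = 1/8).
r to a full niece or nephew = 1/4 (full aunt/uncle↔niece/nephew: two paths of length 3 through the shared grandparent pair: r = 2·(1/2)^3 = 1/4).
r to a half first cousin = 1/16 (half first cousins share one grandparent — one path of length 4: r = (1/2)^4 = 1/16).
r to a double first cousin = 1/4 (double first cousins share both grandparent pairs — four paths of length 4: r = 4·(1/2)^4 = 1/4).
Summing one r·B term per recipient: 2·0.125·0.363 + 3·0.25·0.323 + 2·0.0625·0.51 + 1·0.25·0.441 = 0.507.

0.507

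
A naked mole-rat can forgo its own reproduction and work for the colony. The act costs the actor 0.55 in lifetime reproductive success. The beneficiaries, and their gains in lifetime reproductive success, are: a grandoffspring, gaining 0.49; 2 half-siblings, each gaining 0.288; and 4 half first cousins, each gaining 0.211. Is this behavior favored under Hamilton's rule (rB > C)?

No

Hamilton's rule: the trait is favored when the sum of r·B over every recipient exceeds the actor's cost C.
r to a grandoffspring = 0.25 (two parent–offspring links: r = (1/2)^2 = 1/4).
r to a half-sibling = 0.25 (half-sibs share one parent — one path of length 2: r = (1/2)^2 = 1/4).
r to a half first cousin = 0.0625 (half first cousins share one grandparent — one path of length 4: r = (1/2)^4 = 1/16).
Summing one r·B term per recipient: 1·0.25·0.49 + 2·0.25·0.288 + 4·0.0625·0.211 = 0.31925.
0.31925 < 0.55: the indirect benefit is less than the cost.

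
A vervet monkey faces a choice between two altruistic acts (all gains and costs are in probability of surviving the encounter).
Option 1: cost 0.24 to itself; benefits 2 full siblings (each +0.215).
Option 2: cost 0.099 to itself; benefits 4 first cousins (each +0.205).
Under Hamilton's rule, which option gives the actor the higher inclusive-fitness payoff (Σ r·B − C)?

Option 1: r to a full sibling = 0.5.
Option 1: Σ r·B − C = (2·0.5·0.215) − 0.24 = -0.025.
Option 2: r to a first cousin = 0.125.
Option 2: Σ r·B − C = (4·0.125·0.205) − 0.099 = 0.0035.
Option 2 has the higher net inclusive-fitness payoff.

Option 2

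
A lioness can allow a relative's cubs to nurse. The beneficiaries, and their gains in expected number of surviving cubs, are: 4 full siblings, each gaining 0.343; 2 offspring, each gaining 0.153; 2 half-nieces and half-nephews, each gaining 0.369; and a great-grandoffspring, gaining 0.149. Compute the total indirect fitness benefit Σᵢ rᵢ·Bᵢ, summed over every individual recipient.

r to a full sibling = 0.5 (full sibs share both parents — two paths of length 2: r = 2·(1/2)^2 = 1/2).
r to an offspring = 0.5 (one parent–offspring link: r = (1/2)^1 = 1/2).
r to a half-niece or half-nephew = 1/8 (half-aunt/uncle↔niece/nephew: one path of length 3: r = (1/2)^3 = 1/8).
r to a great-grandoffspring = 1/8 (three parent–offspring links: r = (1/2)^3 = 1/8).
Summing one r·B term per recipient: 4·0.5·0.343 + 2·0.5·0.153 + 2·0.125·0.369 + 1·0.125·0.149 = 0.949875.

0.949875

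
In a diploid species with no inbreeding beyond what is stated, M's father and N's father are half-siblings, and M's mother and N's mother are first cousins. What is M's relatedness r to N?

Relatedness sums over independent paths through distinct common ancestors.
M and N are related in two ways: half first cousins through their fathers (r = 1/16) and second cousins through their mothers (r = 1/32).
r = 1/16 + 1/32 = 3/32 = 0.09375.

0.09375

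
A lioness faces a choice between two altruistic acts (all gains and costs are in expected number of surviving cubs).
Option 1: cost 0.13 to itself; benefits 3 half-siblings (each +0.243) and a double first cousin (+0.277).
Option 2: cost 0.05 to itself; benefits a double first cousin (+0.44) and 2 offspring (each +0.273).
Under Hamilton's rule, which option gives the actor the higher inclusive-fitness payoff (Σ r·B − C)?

Option 1: r to a half-sibling = 0.25.
Option 1: r to a double first cousin = 0.25.
Option 1: Σ r·B − C = (3·0.25·0.243 + 1·0.25·0.277) − 0.13 = 0.1215.
Option 2: r to a double first cousin = 0.25.
Option 2: r to an offspring = 0.5.
Option 2: Σ r·B − C = (1·0.25·0.44 + 2·0.5·0.273) − 0.05 = 0.333.
Option 2 has the higher net inclusive-fitness payoff.

Option 2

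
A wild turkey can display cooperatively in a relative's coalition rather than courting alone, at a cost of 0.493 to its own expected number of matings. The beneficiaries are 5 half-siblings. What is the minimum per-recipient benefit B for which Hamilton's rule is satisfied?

0.3944

r to a half-sibling = 0.25 (half-sibs share one parent — one path of length 2: r = (1/2)^2 = 1/4).
Hamilton's rule with n recipients of equal r: n·r·B > C, so B > C/(n·r) = 0.493/(5·0.25) = 0.3944.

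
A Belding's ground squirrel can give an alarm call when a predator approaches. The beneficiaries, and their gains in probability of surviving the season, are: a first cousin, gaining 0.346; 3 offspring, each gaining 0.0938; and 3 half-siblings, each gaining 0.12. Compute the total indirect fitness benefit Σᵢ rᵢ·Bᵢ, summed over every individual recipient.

0.27395

r to a first cousin = 0.125 (first cousins share one grandparent pair — two paths of length 4: r = 2·(1/2)^4 = 1/8).
r to an offspring = 1/2 (one parent–offspring link: r = (1/2)^1 = 1/2).
r to a half-sibling = 1/4 (half-sibs share one parent — one path of length 2: r = (1/2)^2 = 1/4).
Summing one r·B term per recipient: 1·0.125·0.346 + 3·0.5·0.0938 + 3·0.25·0.12 = 0.27395.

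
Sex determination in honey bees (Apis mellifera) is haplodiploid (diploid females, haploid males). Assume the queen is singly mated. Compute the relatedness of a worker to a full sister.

0.75

Haplodiploid full sisters inherit their father's entire haploid genome identically (contributing 1/2) and on average half of their mother's contribution (1/2 · 1/2 = 1/4); r = 1/2 + 1/4 = 3/4.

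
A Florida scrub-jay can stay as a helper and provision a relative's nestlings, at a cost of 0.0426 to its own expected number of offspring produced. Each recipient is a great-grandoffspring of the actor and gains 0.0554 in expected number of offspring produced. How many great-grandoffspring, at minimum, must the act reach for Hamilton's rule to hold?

r to a great-grandoffspring = 0.125 (three parent–offspring links: r = (1/2)^3 = 1/8).
Hamilton's rule: n·r·B > C  ⇒  n > C/(r·B) = 0.0426/(0.125·0.0554) = 6.152.
The smallest integer exceeding 6.152 is 7.

7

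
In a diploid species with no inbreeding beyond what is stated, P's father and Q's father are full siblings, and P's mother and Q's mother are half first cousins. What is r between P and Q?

Relatedness sums over independent paths through distinct common ancestors.
P and Q are related in two ways: first cousins through their fathers (r = 1/8) and half second cousins through their mothers (r = 1/64).
r = 1/8 + 1/64 = 9/64 = 0.140625.

0.140625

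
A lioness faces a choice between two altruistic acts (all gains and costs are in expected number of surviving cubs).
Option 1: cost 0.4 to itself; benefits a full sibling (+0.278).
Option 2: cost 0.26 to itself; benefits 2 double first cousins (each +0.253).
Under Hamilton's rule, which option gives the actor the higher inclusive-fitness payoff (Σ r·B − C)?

Option 1: r to a full sibling = 0.5.
Option 1: Σ r·B − C = (1·0.5·0.278) − 0.4 = -0.261.
Option 2: r to a double first cousin = 0.25.
Option 2: Σ r·B − C = (2·0.25·0.253) − 0.26 = -0.1335.
Option 2 has the higher net inclusive-fitness payoff.

Option 2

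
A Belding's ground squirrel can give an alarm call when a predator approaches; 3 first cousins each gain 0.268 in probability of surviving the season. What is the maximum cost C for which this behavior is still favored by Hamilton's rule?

r to a first cousin = 1/8 (first cousins share one grandparent pair — two paths of length 4: r = 2·(1/2)^4 = 1/8).
Hamilton's rule: n·r·B > C, so the trait is favored while C < n·r·B = 3·0.125·0.268 = 0.1005.

0.1005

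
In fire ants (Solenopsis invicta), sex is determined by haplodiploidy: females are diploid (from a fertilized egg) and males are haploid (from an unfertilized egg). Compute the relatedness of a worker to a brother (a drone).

0.25

Her haploid brother carries none of their father's genes and a random half of their mother's genome; that half matches the maternal half of her own genome with probability 1/2: r = 1/2 · 1/2 = 1/4.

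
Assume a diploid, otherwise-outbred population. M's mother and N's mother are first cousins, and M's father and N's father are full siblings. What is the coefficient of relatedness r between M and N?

Independent pedigree routes through distinct common ancestors add.
M and N are related in two ways: second cousins through their mothers (r = 1/32) and first cousins through their fathers (r = 1/8).
r = 1/32 + 1/8 = 5/32 = 0.15625.

0.15625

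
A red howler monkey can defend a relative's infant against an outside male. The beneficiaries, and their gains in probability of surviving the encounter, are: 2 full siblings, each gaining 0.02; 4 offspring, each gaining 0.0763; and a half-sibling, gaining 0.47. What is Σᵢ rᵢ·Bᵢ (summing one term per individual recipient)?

r to a full sibling = 1/2 (full sibs share both parents — two paths of length 2: r = 2·(1/2)^2 = 1/2).
r to an offspring = 0.5 (one parent–offspring link: r = (1/2)^1 = 1/2).
r to a half-sibling = 0.25 (half-sibs share one parent — one path of length 2: r = (1/2)^2 = 1/4).
Summing one r·B term per recipient: 2·0.5·0.02 + 4·0.5·0.0763 + 1·0.25·0.47 = 0.2901.

0.2901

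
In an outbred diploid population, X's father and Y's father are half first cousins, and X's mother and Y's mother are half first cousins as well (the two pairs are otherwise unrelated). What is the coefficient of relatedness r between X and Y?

0.03125

Wright's path rule: contributions from independent ancestry routes add.
X and Y are related in two ways: half second cousins through their fathers (r = 1/64) and half second cousins through their mothers (r = 1/64).
r = 1/64 + 1/64 = 0.03125.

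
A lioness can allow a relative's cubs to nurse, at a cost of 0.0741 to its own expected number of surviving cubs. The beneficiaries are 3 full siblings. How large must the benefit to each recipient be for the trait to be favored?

r to a full sibling = 1/2 (full sibs share both parents — two paths of length 2: r = 2·(1/2)^2 = 1/2).
Hamilton's rule with n recipients of equal r: n·r·B > C, so B > C/(n·r) = 0.0741/(3·0.5) = 0.0494.

0.0494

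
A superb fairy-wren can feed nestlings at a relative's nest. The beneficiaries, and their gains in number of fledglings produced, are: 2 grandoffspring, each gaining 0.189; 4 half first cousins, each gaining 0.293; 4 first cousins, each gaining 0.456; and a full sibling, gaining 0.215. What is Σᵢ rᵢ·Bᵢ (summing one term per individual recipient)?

0.50325

r to a grandoffspring = 0.25 (two parent–offspring links: r = (1/2)^2 = 1/4).
r to a half first cousin = 0.0625 (half first cousins share one grandparent — one path of length 4: r = (1/2)^4 = 1/16).
r to a first cousin = 0.125 (first cousins share one grandparent pair — two paths of length 4: r = 2·(1/2)^4 = 1/8).
r to a full sibling = 1/2 (full sibs share both parents — two paths of length 2: r = 2·(1/2)^2 = 1/2).
Summing one r·B term per recipient: 2·0.25·0.189 + 4·0.0625·0.293 + 4·0.125·0.456 + 1·0.5·0.215 = 0.50325.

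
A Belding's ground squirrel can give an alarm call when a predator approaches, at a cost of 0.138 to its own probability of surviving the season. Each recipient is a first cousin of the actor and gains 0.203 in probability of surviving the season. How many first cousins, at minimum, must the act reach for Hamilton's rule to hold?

r to a first cousin = 1/8 (first cousins share one grandparent pair — two paths of length 4: r = 2·(1/2)^4 = 1/8).
Hamilton's rule: n·r·B > C  ⇒  n > C/(r·B) = 0.138/(0.125·0.203) = 5.438.
The smallest integer exceeding 5.438 is 6.

6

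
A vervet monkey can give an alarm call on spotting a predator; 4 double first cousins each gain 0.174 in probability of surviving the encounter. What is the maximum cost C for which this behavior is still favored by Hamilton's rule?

r to a double first cousin = 0.25 (double first cousins share both grandparent pairs — four paths of length 4: r = 4·(1/2)^4 = 1/4).
Hamilton's rule: n·r·B > C, so the trait is favored while C < n·r·B = 4·0.25·0.174 = 0.174.

0.174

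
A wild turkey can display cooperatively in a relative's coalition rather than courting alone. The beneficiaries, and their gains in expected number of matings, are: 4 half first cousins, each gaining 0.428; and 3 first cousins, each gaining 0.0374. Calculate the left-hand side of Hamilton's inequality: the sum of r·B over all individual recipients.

0.121025

r to a half first cousin = 0.0625 (half first cousins share one grandparent — one path of length 4: r = (1/2)^4 = 1/16).
r to a first cousin = 0.125 (first cousins share one grandparent pair — two paths of length 4: r = 2·(1/2)^4 = 1/8).
Summing one r·B term per recipient: 4·0.0625·0.428 + 3·0.125·0.0374 = 0.121025.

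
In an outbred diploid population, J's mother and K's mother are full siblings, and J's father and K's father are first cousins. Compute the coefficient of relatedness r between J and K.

Relatedness sums over independent paths through distinct common ancestors.
J and K are related in two ways: first cousins through their mothers (r = 1/8) and second cousins through their fathers (r = 1/32).
r = 1/8 + 1/32 = 0.15625.

0.15625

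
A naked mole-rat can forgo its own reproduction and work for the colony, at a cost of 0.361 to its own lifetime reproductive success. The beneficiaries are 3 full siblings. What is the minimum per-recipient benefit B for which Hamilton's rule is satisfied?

r to a full sibling = 1/2 (full sibs share both parents — two paths of length 2: r = 2·(1/2)^2 = 1/2).
Hamilton's rule with n recipients of equal r: n·r·B > C, so B > C/(n·r) = 0.361/(3·0.5) = 0.2407.

0.2407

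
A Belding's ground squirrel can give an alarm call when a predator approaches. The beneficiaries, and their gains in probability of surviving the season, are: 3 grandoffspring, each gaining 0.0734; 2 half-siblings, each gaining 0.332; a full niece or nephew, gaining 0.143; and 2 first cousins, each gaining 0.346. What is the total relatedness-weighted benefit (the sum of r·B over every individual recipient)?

0.3433

r to a grandoffspring = 0.25 (two parent–offspring links: r = (1/2)^2 = 1/4).
r to a half-sibling = 0.25 (half-sibs share one parent — one path of length 2: r = (1/2)^2 = 1/4).
r to a full niece or nephew = 0.25 (full aunt/uncle↔niece/nephew: two paths of length 3 through the shared grandparent pair: r = 2·(1/2)^3 = 1/4).
r to a first cousin = 1/8 (first cousins share one grandparent pair — two paths of length 4: r = 2·(1/2)^4 = 1/8).
Summing one r·B term per recipient: 3·0.25·0.0734 + 2·0.25·0.332 + 1·0.25·0.143 + 2·0.125·0.346 = 0.3433.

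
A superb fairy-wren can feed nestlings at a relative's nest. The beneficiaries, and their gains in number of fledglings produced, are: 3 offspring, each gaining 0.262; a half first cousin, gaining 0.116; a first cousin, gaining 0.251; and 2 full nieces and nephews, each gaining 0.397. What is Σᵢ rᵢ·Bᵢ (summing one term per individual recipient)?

r to an offspring = 1/2 (one parent–offspring link: r = (1/2)^1 = 1/2).
r to a half first cousin = 1/16 (half first cousins share one grandparent — one path of length 4: r = (1/2)^4 = 1/16).
r to a first cousin = 0.125 (first cousins share one grandparent pair — two paths of length 4: r = 2·(1/2)^4 = 1/8).
r to a full niece or nephew = 1/4 (full aunt/uncle↔niece/nephew: two paths of length 3 through the shared grandparent pair: r = 2·(1/2)^3 = 1/4).
Summing one r·B term per recipient: 3·0.5·0.262 + 1·0.0625·0.116 + 1·0.125·0.251 + 2·0.25·0.397 = 0.630125.

0.630125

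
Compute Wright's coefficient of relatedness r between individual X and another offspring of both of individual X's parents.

Each parent–offspring link contributes a factor of 1/2, and independent paths through distinct common ancestors add.
Full sibs share both parents — two paths of length 2: r = 2·(1/2)^2 = 1/2.

0.5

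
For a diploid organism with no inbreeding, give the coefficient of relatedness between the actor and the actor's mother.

Each parent–offspring link contributes a factor of 1/2, and independent paths through distinct common ancestors add.
One parent–offspring link: r = (1/2)^1 = 1/2.

0.5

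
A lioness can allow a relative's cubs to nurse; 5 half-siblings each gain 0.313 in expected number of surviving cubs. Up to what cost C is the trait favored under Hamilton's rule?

0.39125

r to a half-sibling = 0.25 (half-sibs share one parent — one path of length 2: r = (1/2)^2 = 1/4).
Hamilton's rule: n·r·B > C, so the trait is favored while C < n·r·B = 5·0.25·0.313 = 0.39125.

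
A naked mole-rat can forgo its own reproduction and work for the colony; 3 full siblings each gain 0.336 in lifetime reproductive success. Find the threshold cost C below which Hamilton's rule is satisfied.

r to a full sibling = 1/2 (full sibs share both parents — two paths of length 2: r = 2·(1/2)^2 = 1/2).
Hamilton's rule: n·r·B > C, so the trait is favored while C < n·r·B = 3·0.5·0.336 = 0.504.

0.504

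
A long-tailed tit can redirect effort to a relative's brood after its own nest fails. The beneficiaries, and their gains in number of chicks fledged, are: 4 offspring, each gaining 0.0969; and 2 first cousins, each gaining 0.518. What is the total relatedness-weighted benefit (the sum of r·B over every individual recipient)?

r to an offspring = 0.5 (one parent–offspring link: r = (1/2)^1 = 1/2).
r to a first cousin = 1/8 (first cousins share one grandparent pair — two paths of length 4: r = 2·(1/2)^4 = 1/8).
Summing one r·B term per recipient: 4·0.5·0.0969 + 2·0.125·0.518 = 0.3233.

0.3233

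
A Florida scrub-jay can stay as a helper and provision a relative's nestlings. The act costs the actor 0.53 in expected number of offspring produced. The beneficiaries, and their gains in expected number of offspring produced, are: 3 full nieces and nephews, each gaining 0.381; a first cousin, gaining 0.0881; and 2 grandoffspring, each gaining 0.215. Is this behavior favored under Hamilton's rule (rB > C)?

No

Hamilton's rule: the trait is favored when the sum of r·B over every recipient exceeds the actor's cost C.
r to a full niece or nephew = 1/4 (full aunt/uncle↔niece/nephew: two paths of length 3 through the shared grandparent pair: r = 2·(1/2)^3 = 1/4).
r to a first cousin = 1/8 (first cousins share one grandparent pair — two paths of length 4: r = 2·(1/2)^4 = 1/8).
r to a grandoffspring = 0.25 (two parent–offspring links: r = (1/2)^2 = 1/4).
Summing one r·B term per recipient: 3·0.25·0.381 + 1·0.125·0.0881 + 2·0.25·0.215 = 0.4042625.
0.4042625 < 0.53: the indirect benefit is less than the cost.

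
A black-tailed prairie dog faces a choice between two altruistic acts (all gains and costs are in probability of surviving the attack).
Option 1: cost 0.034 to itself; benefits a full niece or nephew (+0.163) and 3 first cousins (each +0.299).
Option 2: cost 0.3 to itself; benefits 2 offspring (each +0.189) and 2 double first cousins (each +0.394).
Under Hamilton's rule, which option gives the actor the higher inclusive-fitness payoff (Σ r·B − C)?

Option 1

Option 1: r to a full niece or nephew = 0.25.
Option 1: r to a first cousin = 0.125.
Option 1: Σ r·B − C = (1·0.25·0.163 + 3·0.125·0.299) − 0.034 = 0.118875.
Option 2: r to an offspring = 0.5.
Option 2: r to a double first cousin = 0.25.
Option 2: Σ r·B − C = (2·0.5·0.189 + 2·0.25·0.394) − 0.3 = 0.086.
Option 1 has the higher net inclusive-fitness payoff.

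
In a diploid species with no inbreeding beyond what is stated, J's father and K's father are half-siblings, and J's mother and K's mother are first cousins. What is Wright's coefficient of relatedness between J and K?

0.09375

Relatedness sums over independent paths through distinct common ancestors.
J and K are related in two ways: half first cousins through their fathers (r = 1/16) and second cousins through their mothers (r = 1/32).
r = 1/16 + 1/32 = 3/32 = 0.09375.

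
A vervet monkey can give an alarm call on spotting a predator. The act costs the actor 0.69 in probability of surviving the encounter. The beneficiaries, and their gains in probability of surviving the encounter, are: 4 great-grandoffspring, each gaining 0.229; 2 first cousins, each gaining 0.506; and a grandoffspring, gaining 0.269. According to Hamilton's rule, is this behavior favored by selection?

Hamilton's rule: the trait is favored when the sum of r·B over every recipient exceeds the actor's cost C.
r to a great-grandoffspring = 0.125 (three parent–offspring links: r = (1/2)^3 = 1/8).
r to a first cousin = 1/8 (first cousins share one grandparent pair — two paths of length 4: r = 2·(1/2)^4 = 1/8).
r to a grandoffspring = 1/4 (two parent–offspring links: r = (1/2)^2 = 1/4).
Summing one r·B term per recipient: 4·0.125·0.229 + 2·0.125·0.506 + 1·0.25·0.269 = 0.30825.
0.30825 < 0.69: the indirect benefit is less than the cost.

No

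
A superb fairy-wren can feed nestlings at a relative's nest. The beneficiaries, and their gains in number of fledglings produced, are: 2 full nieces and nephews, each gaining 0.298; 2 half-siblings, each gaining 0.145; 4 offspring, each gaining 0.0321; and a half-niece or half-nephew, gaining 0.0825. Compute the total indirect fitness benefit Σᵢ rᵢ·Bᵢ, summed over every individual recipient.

0.2960125

r to a full niece or nephew = 1/4 (full aunt/uncle↔niece/nephew: two paths of length 3 through the shared grandparent pair: r = 2·(1/2)^3 = 1/4).
r to a half-sibling = 0.25 (half-sibs share one parent — one path of length 2: r = (1/2)^2 = 1/4).
r to an offspring = 1/2 (one parent–offspring link: r = (1/2)^1 = 1/2).
r to a half-niece or half-nephew = 0.125 (half-aunt/uncle↔niece/nephew: one path of length 3: r = (1/2)^3 = 1/8).
Summing one r·B term per recipient: 2·0.25·0.298 + 2·0.25·0.145 + 4·0.5·0.0321 + 1·0.125·0.0825 = 0.2960125.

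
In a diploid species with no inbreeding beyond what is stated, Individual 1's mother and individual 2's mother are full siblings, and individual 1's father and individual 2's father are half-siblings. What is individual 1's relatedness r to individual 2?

Relatedness sums over independent paths through distinct common ancestors.
Individual 1 and individual 2 are related in two ways: first cousins through their mothers (r = 1/8) and half first cousins through their fathers (r = 1/16).
r = 1/8 + 1/16 = 0.1875.

0.1875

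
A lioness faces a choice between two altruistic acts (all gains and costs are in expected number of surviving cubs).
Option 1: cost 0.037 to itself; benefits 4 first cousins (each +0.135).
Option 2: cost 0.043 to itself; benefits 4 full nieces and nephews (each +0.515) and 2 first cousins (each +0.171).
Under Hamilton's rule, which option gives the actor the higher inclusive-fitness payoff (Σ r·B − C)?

Option 2

Option 1: r to a first cousin = 0.125.
Option 1: Σ r·B − C = (4·0.125·0.135) − 0.037 = 0.0305.
Option 2: r to a full niece or nephew = 0.25.
Option 2: r to a first cousin = 0.125.
Option 2: Σ r·B − C = (4·0.25·0.515 + 2·0.125·0.171) − 0.043 = 0.51475.
Option 2 has the higher net inclusive-fitness payoff.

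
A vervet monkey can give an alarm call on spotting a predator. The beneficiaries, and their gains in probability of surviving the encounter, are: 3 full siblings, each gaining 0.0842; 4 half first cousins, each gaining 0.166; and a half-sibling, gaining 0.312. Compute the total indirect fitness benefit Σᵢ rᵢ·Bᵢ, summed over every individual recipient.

r to a full sibling = 1/2 (full sibs share both parents — two paths of length 2: r = 2·(1/2)^2 = 1/2).
r to a half first cousin = 1/16 (half first cousins share one grandparent — one path of length 4: r = (1/2)^4 = 1/16).
r to a half-sibling = 1/4 (half-sibs share one parent — one path of length 2: r = (1/2)^2 = 1/4).
Summing one r·B term per recipient: 3·0.5·0.0842 + 4·0.0625·0.166 + 1·0.25·0.312 = 0.2458.

0.2458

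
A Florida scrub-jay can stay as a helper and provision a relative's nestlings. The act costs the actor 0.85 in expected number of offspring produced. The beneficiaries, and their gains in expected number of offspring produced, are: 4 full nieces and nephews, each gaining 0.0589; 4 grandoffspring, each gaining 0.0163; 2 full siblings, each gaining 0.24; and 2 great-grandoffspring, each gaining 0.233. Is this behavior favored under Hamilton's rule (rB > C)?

Hamilton's rule: the trait is favored when the sum of r·B over every recipient exceeds the actor's cost C.
r to a full niece or nephew = 1/4 (full aunt/uncle↔niece/nephew: two paths of length 3 through the shared grandparent pair: r = 2·(1/2)^3 = 1/4).
r to a grandoffspring = 1/4 (two parent–offspring links: r = (1/2)^2 = 1/4).
r to a full sibling = 1/2 (full sibs share both parents — two paths of length 2: r = 2·(1/2)^2 = 1/2).
r to a great-grandoffspring = 1/8 (three parent–offspring links: r = (1/2)^3 = 1/8).
Summing one r·B term per recipient: 4·0.25·0.0589 + 4·0.25·0.0163 + 2·0.5·0.24 + 2·0.125·0.233 = 0.37345.
0.37345 < 0.85: the indirect benefit is less than the cost.

No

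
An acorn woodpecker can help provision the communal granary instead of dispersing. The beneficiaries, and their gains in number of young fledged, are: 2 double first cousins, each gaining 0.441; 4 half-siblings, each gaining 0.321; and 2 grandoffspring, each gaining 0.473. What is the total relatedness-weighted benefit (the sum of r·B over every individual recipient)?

0.778

r to a double first cousin = 0.25 (double first cousins share both grandparent pairs — four paths of length 4: r = 4·(1/2)^4 = 1/4).
r to a half-sibling = 1/4 (half-sibs share one parent — one path of length 2: r = (1/2)^2 = 1/4).
r to a grandoffspring = 1/4 (two parent–offspring links: r = (1/2)^2 = 1/4).
Summing one r·B term per recipient: 2·0.25·0.441 + 4·0.25·0.321 + 2·0.25·0.473 = 0.778.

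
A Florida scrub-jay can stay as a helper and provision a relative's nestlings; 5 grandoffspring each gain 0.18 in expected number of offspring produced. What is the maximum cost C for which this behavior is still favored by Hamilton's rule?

r to a grandoffspring = 1/4 (two parent–offspring links: r = (1/2)^2 = 1/4).
Hamilton's rule: n·r·B > C, so the trait is favored while C < n·r·B = 5·0.25·0.18 = 0.225.

0.225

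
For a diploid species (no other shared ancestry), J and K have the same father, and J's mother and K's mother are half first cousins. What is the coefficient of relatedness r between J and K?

0.265625

Independent pedigree routes through distinct common ancestors add.
J and K are related in two ways: half-sibs through their shared father (r = 1/4) and half second cousins through their mothers (r = 1/64).
r = 1/4 + 1/64 = 17/64 = 0.265625.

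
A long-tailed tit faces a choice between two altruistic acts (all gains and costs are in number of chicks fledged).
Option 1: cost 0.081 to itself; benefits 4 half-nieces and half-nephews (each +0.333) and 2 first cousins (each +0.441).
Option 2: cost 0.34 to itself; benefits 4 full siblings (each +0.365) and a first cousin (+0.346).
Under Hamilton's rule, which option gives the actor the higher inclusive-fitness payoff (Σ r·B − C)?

Option 1: r to a half-niece or half-nephew = 0.125.
Option 1: r to a first cousin = 0.125.
Option 1: Σ r·B − C = (4·0.125·0.333 + 2·0.125·0.441) − 0.081 = 0.19575.
Option 2: r to a full sibling = 0.5.
Option 2: r to a first cousin = 0.125.
Option 2: Σ r·B − C = (4·0.5·0.365 + 1·0.125·0.346) − 0.34 = 0.43325.
Option 2 has the higher net inclusive-fitness payoff.

Option 2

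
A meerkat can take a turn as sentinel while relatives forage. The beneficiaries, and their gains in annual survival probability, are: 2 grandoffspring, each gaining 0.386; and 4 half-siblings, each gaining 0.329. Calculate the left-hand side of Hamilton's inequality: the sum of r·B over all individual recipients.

0.522

r to a grandoffspring = 0.25 (two parent–offspring links: r = (1/2)^2 = 1/4).
r to a half-sibling = 1/4 (half-sibs share one parent — one path of length 2: r = (1/2)^2 = 1/4).
Summing one r·B term per recipient: 2·0.25·0.386 + 4·0.25·0.329 = 0.522.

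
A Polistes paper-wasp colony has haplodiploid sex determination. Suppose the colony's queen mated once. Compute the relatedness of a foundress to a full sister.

0.75

Haplodiploid full sisters inherit their father's entire haploid genome identically (contributing 1/2) and on average half of their mother's contribution (1/2 · 1/2 = 1/4); r = 1/2 + 1/4 = 3/4.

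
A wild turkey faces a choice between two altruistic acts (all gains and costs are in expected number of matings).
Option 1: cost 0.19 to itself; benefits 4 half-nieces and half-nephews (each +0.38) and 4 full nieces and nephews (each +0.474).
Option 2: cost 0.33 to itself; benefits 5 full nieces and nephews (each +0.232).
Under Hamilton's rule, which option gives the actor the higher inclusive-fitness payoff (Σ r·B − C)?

Option 1: r to a half-niece or half-nephew = 0.125.
Option 1: r to a full niece or nephew = 0.25.
Option 1: Σ r·B − C = (4·0.125·0.38 + 4·0.25·0.474) − 0.19 = 0.474.
Option 2: r to a full niece or nephew = 0.25.
Option 2: Σ r·B − C = (5·0.25·0.232) − 0.33 = -0.04.
Option 1 has the higher net inclusive-fitness payoff.

Option 1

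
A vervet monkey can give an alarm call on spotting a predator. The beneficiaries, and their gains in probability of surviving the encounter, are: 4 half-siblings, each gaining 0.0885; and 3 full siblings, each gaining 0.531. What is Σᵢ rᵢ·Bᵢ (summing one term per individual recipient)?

r to a half-sibling = 0.25 (half-sibs share one parent — one path of length 2: r = (1/2)^2 = 1/4).
r to a full sibling = 0.5 (full sibs share both parents — two paths of length 2: r = 2·(1/2)^2 = 1/2).
Summing one r·B term per recipient: 4·0.25·0.0885 + 3·0.5·0.531 = 0.885.

0.885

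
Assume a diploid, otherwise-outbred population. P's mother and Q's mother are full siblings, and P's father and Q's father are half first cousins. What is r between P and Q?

0.140625

With two independent routes of shared ancestry, r is the sum of the two contributions.
P and Q are related in two ways: first cousins through their mothers (r = 1/8) and half second cousins through their fathers (r = 1/64).
r = 1/8 + 1/64 = 0.140625.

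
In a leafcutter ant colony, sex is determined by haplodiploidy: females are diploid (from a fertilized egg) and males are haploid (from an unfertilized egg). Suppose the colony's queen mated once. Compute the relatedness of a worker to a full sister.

0.75

Haplodiploid full sisters inherit their father's entire haploid genome identically (contributing 1/2) and on average half of their mother's contribution (1/2 · 1/2 = 1/4); r = 1/2 + 1/4 = 3/4.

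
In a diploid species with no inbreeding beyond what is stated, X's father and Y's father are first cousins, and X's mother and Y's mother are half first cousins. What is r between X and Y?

Independent pedigree routes through distinct common ancestors add.
X and Y are related in two ways: second cousins through their fathers (r = 1/32) and half second cousins through their mothers (r = 1/64).
r = 1/32 + 1/64 = 0.046875.

0.046875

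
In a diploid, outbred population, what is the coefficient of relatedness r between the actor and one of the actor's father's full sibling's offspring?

Each parent–offspring link contributes a factor of 1/2, and independent paths through distinct common ancestors add.
First cousins share one grandparent pair — two paths of length 4: r = 2·(1/2)^4 = 1/8.

0.125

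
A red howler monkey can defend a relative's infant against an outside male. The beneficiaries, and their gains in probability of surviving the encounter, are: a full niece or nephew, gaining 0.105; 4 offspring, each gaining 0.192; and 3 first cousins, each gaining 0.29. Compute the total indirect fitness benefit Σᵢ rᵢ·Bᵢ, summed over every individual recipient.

0.519

r to a full niece or nephew = 0.25 (full aunt/uncle↔niece/nephew: two paths of length 3 through the shared grandparent pair: r = 2·(1/2)^3 = 1/4).
r to an offspring = 0.5 (one parent–offspring link: r = (1/2)^1 = 1/2).
r to a first cousin = 1/8 (first cousins share one grandparent pair — two paths of length 4: r = 2·(1/2)^4 = 1/8).
Summing one r·B term per recipient: 1·0.25·0.105 + 4·0.5·0.192 + 3·0.125·0.29 = 0.519.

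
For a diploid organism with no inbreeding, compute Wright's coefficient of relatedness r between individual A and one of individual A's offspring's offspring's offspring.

0.125

Each parent–offspring link contributes a factor of 1/2, and independent paths through distinct common ancestors add.
Three parent–offspring links: r = (1/2)^3 = 1/8.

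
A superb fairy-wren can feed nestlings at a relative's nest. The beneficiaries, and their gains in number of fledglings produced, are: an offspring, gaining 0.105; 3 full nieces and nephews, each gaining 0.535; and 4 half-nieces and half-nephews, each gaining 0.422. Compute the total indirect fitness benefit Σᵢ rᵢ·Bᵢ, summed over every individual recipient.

0.66475

r to an offspring = 1/2 (one parent–offspring link: r = (1/2)^1 = 1/2).
r to a full niece or nephew = 1/4 (full aunt/uncle↔niece/nephew: two paths of length 3 through the shared grandparent pair: r = 2·(1/2)^3 = 1/4).
r to a half-niece or half-nephew = 1/8 (half-aunt/uncle↔niece/nephew: one path of length 3: r = (1/2)^3 = 1/8).
Summing one r·B term per recipient: 1·0.5·0.105 + 3·0.25·0.535 + 4·0.125·0.422 = 0.66475.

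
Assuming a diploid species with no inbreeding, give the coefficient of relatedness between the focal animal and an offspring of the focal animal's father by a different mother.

Each parent–offspring link contributes a factor of 1/2, and independent paths through distinct common ancestors add.
Half-sibs share one parent — one path of length 2: r = (1/2)^2 = 1/4.

0.25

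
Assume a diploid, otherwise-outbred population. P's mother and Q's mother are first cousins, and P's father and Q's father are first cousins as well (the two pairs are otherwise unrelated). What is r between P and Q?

0.0625

Relatedness sums over independent paths through distinct common ancestors.
P and Q are related in two ways: second cousins through their mothers (r = 1/32) and second cousins through their fathers (r = 1/32).
r = 1/32 + 1/32 = 1/16 = 0.0625.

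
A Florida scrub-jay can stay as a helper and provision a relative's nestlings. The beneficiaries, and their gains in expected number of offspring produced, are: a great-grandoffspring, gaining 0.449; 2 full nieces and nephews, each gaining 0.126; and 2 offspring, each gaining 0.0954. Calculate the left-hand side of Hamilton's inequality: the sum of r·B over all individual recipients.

0.214525

r to a great-grandoffspring = 1/8 (three parent–offspring links: r = (1/2)^3 = 1/8).
r to a full niece or nephew = 0.25 (full aunt/uncle↔niece/nephew: two paths of length 3 through the shared grandparent pair: r = 2·(1/2)^3 = 1/4).
r to an offspring = 1/2 (one parent–offspring link: r = (1/2)^1 = 1/2).
Summing one r·B term per recipient: 1·0.125·0.449 + 2·0.25·0.126 + 2·0.5·0.0954 = 0.214525.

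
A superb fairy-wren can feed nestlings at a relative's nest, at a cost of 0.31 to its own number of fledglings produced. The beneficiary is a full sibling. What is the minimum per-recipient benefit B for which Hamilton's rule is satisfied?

r to a full sibling = 1/2 (full sibs share both parents — two paths of length 2: r = 2·(1/2)^2 = 1/2).
Hamilton's rule with n recipients of equal r: n·r·B > C, so B > C/(n·r) = 0.31/(1·0.5) = 0.62.

0.62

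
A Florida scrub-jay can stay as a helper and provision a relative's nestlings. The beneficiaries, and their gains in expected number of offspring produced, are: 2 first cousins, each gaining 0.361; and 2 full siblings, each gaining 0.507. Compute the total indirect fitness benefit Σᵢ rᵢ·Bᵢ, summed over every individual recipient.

r to a first cousin = 1/8 (first cousins share one grandparent pair — two paths of length 4: r = 2·(1/2)^4 = 1/8).
r to a full sibling = 0.5 (full sibs share both parents — two paths of length 2: r = 2·(1/2)^2 = 1/2).
Summing one r·B term per recipient: 2·0.125·0.361 + 2·0.5·0.507 = 0.59725.

0.59725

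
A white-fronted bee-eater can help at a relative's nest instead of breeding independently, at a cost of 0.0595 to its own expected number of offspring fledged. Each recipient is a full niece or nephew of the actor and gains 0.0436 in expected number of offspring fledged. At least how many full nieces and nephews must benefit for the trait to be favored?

6

r to a full niece or nephew = 1/4 (full aunt/uncle↔niece/nephew: two paths of length 3 through the shared grandparent pair: r = 2·(1/2)^3 = 1/4).
Hamilton's rule: n·r·B > C  ⇒  n > C/(r·B) = 0.0595/(0.25·0.0436) = 5.459.
The smallest integer exceeding 5.459 is 6.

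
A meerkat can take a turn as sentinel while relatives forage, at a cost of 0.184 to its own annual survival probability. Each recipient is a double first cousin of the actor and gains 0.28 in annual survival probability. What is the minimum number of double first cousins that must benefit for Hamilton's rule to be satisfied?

3

r to a double first cousin = 1/4 (double first cousins share both grandparent pairs — four paths of length 4: r = 4·(1/2)^4 = 1/4).
Hamilton's rule: n·r·B > C  ⇒  n > C/(r·B) = 0.184/(0.25·0.28) = 2.629.
The smallest integer exceeding 2.629 is 3.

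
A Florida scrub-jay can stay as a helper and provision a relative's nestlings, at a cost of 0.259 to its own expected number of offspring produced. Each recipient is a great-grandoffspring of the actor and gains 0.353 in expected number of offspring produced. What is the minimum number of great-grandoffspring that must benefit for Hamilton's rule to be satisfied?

r to a great-grandoffspring = 0.125 (three parent–offspring links: r = (1/2)^3 = 1/8).
Hamilton's rule: n·r·B > C  ⇒  n > C/(r·B) = 0.259/(0.125·0.353) = 5.87.
The smallest integer exceeding 5.87 is 6.

6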